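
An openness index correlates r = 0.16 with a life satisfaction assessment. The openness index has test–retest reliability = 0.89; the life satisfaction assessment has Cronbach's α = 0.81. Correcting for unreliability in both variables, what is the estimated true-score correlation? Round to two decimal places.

r_true = r_obs / √(r_xx · r_yy) = 0.16 / √(0.89 × 0.81) = 0.16 / √0.7209 = 0.16 / 0.8491 ≈ 0.19.

0.19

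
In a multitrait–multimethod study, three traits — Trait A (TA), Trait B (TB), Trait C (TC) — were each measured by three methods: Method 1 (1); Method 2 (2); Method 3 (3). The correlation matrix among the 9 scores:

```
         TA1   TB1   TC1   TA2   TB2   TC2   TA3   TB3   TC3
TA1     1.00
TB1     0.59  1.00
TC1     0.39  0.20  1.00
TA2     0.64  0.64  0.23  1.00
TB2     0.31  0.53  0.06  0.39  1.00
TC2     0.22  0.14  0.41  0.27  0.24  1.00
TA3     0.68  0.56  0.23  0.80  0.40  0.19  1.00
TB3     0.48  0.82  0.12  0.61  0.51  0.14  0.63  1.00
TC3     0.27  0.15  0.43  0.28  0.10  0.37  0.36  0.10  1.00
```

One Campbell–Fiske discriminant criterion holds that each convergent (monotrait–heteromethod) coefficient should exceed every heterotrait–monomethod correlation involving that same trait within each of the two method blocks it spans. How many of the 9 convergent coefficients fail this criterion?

2

Convergent coefficients and their comparison sets:
TA (methods 1·2): 0.64 vs {0.59, 0.39, 0.39, 0.27} → pass.
TA (methods 1·3): 0.68 vs {0.59, 0.63, 0.39, 0.36} → pass.
TA (methods 2·3): 0.80 vs {0.39, 0.63, 0.27, 0.36} → pass.
TB (methods 1·2): 0.53 vs {0.59, 0.39, 0.20, 0.24} → fail.
TB (methods 1·3): 0.82 vs {0.59, 0.63, 0.20, 0.10} → pass.
TB (methods 2·3): 0.51 vs {0.39, 0.63, 0.24, 0.10} → fail.
TC (methods 1·2): 0.41 vs {0.39, 0.27, 0.20, 0.24} → pass.
TC (methods 1·3): 0.43 vs {0.39, 0.36, 0.20, 0.10} → pass.
TC (methods 2·3): 0.37 vs {0.27, 0.36, 0.24, 0.10} → pass.
2 of 9 fail.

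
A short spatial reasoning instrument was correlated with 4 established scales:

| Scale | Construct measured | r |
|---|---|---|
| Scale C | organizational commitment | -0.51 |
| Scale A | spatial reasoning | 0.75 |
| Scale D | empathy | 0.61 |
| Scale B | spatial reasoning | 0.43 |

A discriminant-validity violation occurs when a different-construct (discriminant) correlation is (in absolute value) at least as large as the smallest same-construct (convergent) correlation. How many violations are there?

2

Convergent (same construct = spatial reasoning): Scale A, Scale B.
Smallest convergent = 0.43. Discriminant |r|: 0.51, 0.61; count ≥ 0.43 → 2.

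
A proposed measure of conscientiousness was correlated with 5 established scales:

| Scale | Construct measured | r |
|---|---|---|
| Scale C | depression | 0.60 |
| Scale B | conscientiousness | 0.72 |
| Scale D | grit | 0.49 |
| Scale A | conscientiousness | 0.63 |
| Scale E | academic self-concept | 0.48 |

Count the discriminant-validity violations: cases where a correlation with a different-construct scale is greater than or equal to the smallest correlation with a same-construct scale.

Convergent (same construct = conscientiousness): Scale B, Scale A.
Smallest convergent = 0.63. Discriminant values: 0.60, 0.49, 0.48; count ≥ 0.63 → 0.

0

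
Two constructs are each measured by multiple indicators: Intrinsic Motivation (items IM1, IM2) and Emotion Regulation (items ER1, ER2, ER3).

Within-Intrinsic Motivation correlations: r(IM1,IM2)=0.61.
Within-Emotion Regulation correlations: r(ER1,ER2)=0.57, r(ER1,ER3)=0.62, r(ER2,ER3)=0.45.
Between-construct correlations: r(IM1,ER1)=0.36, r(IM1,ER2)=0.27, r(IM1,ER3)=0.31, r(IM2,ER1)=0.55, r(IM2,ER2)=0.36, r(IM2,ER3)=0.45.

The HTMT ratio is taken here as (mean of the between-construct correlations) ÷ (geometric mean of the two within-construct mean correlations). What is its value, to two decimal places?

0.66

Mean between = 2.30/6 = 0.3833.
Mean within-IM = 0.61/1 = 0.6100; mean within-ER = 1.64/3 = 0.5467.
Geometric mean = √(0.6100 × 0.5467) = 0.5775.
HTMT = 0.3833 / 0.5775 = 0.66.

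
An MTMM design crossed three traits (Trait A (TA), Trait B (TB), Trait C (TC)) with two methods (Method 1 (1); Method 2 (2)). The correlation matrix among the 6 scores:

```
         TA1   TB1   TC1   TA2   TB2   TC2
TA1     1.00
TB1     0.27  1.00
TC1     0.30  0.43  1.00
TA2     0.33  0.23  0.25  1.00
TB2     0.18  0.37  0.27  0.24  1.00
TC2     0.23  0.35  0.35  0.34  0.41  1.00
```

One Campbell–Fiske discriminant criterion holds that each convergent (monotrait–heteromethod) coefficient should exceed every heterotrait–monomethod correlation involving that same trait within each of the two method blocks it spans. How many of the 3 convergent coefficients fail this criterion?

Checking each validity diagonal entry against its comparison values:
TA (methods 1·2): 0.33 vs {0.27, 0.24, 0.30, 0.34} → fail.
TB (methods 1·2): 0.37 vs {0.27, 0.24, 0.43, 0.41} → fail.
TC (methods 1·2): 0.35 vs {0.30, 0.34, 0.43, 0.41} → fail.
3 of 3 fail.

3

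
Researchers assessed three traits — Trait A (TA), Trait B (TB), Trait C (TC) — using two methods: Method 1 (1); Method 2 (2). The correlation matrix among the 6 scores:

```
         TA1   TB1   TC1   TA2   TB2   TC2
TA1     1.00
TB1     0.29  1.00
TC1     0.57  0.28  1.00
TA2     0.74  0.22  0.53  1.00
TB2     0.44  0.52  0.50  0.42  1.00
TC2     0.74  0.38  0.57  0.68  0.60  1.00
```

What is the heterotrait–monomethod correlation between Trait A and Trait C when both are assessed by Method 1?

Different traits, same method: r(TA1, TC1) = 0.57.

0.57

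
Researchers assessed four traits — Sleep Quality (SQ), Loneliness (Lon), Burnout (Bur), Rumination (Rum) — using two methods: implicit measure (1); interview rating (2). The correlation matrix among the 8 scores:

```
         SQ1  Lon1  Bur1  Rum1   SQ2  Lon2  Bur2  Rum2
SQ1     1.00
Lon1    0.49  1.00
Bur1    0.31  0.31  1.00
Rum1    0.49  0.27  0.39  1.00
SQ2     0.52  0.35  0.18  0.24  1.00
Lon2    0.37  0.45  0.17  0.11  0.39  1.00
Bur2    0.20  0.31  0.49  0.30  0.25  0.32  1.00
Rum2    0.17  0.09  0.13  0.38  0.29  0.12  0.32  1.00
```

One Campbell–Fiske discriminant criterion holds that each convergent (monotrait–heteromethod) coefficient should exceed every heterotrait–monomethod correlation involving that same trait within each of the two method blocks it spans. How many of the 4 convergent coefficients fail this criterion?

Checking each validity diagonal entry against its comparison values:
SQ (methods 1·2): 0.52 vs {0.49, 0.39, 0.31, 0.25, 0.49, 0.29} → pass.
Lon (methods 1·2): 0.45 vs {0.49, 0.39, 0.31, 0.32, 0.27, 0.12} → fail.
Bur (methods 1·2): 0.49 vs {0.31, 0.25, 0.31, 0.32, 0.39, 0.32} → pass.
Rum (methods 1·2): 0.38 vs {0.49, 0.29, 0.27, 0.12, 0.39, 0.32} → fail.
2 of 4 fail.

2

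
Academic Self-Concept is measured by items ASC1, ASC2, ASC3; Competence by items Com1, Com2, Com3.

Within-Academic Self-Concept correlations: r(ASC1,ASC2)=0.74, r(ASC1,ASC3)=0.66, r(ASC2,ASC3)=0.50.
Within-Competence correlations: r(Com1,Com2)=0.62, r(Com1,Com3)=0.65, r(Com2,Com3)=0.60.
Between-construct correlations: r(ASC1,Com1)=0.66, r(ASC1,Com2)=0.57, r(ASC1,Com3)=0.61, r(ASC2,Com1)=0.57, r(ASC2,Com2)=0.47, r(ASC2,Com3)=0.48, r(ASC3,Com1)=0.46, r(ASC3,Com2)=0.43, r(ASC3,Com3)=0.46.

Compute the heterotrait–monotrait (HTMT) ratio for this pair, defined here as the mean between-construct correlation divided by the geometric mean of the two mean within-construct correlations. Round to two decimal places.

0.83

Between-construct mean = 4.71/9 = 0.5233.
Mean within-ASC = 1.90/3 = 0.6333; mean within-Com = 1.87/3 = 0.6233.
Geometric mean = √(0.6333 × 0.6233) = 0.6283.
HTMT = 0.5233 / 0.6283 = 0.83.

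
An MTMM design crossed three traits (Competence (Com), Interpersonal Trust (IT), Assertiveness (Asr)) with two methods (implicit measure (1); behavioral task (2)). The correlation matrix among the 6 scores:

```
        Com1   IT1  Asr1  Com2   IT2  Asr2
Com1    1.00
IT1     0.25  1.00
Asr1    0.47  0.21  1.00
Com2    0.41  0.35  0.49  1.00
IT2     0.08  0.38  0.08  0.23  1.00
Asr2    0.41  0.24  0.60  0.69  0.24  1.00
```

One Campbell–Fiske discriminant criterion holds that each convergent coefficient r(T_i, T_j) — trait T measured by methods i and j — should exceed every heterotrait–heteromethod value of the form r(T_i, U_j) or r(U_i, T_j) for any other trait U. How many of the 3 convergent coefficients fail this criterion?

1

Checking each validity diagonal entry against its comparison values:
Com (methods 1·2): 0.41 vs {0.08, 0.35, 0.41, 0.49} → fail.
IT (methods 1·2): 0.38 vs {0.35, 0.08, 0.24, 0.08} → pass.
Asr (methods 1·2): 0.60 vs {0.49, 0.41, 0.08, 0.24} → pass.
1 of 3 fail.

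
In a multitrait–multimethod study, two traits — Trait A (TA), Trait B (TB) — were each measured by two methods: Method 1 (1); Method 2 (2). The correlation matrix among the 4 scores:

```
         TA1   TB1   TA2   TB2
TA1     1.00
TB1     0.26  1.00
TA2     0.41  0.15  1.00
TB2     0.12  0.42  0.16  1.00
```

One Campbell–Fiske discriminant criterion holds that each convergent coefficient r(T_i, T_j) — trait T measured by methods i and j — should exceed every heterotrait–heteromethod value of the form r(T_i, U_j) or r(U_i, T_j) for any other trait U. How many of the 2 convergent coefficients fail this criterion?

Each convergent coefficient versus the relevant comparison correlations:
TA (methods 1·2): 0.41 vs {0.12, 0.15} → pass.
TB (methods 1·2): 0.42 vs {0.15, 0.12} → pass.
0 of 2 fail.

0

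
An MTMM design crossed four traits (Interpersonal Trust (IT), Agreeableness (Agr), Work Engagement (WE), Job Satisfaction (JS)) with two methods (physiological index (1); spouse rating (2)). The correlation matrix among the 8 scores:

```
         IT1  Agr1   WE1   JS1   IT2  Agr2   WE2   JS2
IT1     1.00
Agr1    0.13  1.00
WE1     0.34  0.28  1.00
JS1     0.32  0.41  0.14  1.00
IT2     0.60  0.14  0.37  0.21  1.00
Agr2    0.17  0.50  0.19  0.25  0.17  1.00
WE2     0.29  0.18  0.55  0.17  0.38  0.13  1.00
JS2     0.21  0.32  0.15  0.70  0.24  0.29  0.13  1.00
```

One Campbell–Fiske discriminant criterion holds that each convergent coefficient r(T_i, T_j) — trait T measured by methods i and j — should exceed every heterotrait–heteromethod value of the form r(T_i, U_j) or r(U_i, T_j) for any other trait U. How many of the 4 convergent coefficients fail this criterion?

Convergent coefficients and their comparison sets:
IT (methods 1·2): 0.60 vs {0.17, 0.14, 0.29, 0.37, 0.21, 0.21} → pass.
Agr (methods 1·2): 0.50 vs {0.14, 0.17, 0.18, 0.19, 0.32, 0.25} → pass.
WE (methods 1·2): 0.55 vs {0.37, 0.29, 0.19, 0.18, 0.15, 0.17} → pass.
JS (methods 1·2): 0.70 vs {0.21, 0.21, 0.25, 0.32, 0.17, 0.15} → pass.
0 of 4 fail.

0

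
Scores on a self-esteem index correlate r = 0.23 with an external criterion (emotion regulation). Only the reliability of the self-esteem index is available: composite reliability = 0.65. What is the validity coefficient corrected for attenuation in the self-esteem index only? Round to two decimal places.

Single correction: r_c = r_obs / √r_xx = 0.23 / √0.65 = 0.23 / 0.8062 ≈ 0.29.

0.29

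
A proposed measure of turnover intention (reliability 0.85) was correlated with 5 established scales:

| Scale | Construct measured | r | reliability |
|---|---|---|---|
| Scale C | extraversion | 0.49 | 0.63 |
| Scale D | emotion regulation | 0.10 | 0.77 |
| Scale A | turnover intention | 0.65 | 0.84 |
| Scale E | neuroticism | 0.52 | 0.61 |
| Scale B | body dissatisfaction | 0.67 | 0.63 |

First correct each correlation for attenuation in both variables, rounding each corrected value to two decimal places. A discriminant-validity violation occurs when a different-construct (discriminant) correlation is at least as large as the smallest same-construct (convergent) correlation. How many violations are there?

Disattenuated r (r / √(r_scale · r_new)):
  Scale C (disc): 0.49 / √(0.63·0.85) = 0.67
  Scale D (disc): 0.10 / √(0.77·0.85) = 0.12
  Scale A (conv): 0.65 / √(0.84·0.85) = 0.77
  Scale E (disc): 0.52 / √(0.61·0.85) = 0.72
  Scale B (disc): 0.67 / √(0.63·0.85) = 0.92
Smallest convergent = 0.77. Discriminant values: 0.67, 0.12, 0.72, 0.92; count ≥ 0.77 → 1.

1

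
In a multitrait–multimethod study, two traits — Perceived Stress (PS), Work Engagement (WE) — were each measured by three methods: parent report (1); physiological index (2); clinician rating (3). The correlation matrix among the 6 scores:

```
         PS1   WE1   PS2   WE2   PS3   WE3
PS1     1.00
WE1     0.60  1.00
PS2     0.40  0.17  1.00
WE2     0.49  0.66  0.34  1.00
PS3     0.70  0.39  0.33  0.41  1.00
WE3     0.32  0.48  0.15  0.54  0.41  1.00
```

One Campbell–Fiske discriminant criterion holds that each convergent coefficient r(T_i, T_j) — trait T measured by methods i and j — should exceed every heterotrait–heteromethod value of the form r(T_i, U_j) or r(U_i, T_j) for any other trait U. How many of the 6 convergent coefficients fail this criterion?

2

Checking each validity diagonal entry against its comparison values:
PS (methods 1·2): 0.40 vs {0.49, 0.17} → fail.
PS (methods 1·3): 0.70 vs {0.32, 0.39} → pass.
PS (methods 2·3): 0.33 vs {0.15, 0.41} → fail.
WE (methods 1·2): 0.66 vs {0.17, 0.49} → pass.
WE (methods 1·3): 0.48 vs {0.39, 0.32} → pass.
WE (methods 2·3): 0.54 vs {0.41, 0.15} → pass.
2 of 6 fail.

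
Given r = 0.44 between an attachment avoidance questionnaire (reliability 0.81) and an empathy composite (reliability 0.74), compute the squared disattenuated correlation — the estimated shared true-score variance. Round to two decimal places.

Disattenuated r = 0.44 / √(0.81 × 0.74) = 0.44 / 0.7742 = 0.5683.
Shared true-score variance = 0.5683² = 0.3230 ≈ 0.32.

0.32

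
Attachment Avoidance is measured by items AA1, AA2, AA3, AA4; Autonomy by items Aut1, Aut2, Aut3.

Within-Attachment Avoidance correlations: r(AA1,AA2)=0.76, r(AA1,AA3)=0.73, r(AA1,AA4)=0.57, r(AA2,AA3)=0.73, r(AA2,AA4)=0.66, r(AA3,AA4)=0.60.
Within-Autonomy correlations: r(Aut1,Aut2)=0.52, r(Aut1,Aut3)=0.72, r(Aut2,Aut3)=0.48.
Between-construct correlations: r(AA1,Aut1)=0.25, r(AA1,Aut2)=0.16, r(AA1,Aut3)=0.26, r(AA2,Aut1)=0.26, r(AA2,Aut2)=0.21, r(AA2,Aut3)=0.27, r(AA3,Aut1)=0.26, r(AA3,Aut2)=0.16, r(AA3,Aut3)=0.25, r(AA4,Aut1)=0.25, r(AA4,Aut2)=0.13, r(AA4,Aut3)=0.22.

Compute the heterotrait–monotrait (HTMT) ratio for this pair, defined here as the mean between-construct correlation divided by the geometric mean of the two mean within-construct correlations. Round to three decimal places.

0.359

Mean heterotrait r = 2.68/12 = 0.2233.
Mean within-AA = 4.05/6 = 0.6750; mean within-Aut = 1.72/3 = 0.5733.
Geometric mean = √(0.6750 × 0.5733) = 0.6221.
HTMT = 0.2233 / 0.6221 = 0.359.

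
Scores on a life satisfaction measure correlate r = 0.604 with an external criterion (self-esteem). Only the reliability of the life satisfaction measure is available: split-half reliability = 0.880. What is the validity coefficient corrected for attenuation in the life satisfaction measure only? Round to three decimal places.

0.644

Single correction: r_c = r_obs / √r_xx = 0.604 / √0.880 = 0.604 / 0.9381 ≈ 0.644.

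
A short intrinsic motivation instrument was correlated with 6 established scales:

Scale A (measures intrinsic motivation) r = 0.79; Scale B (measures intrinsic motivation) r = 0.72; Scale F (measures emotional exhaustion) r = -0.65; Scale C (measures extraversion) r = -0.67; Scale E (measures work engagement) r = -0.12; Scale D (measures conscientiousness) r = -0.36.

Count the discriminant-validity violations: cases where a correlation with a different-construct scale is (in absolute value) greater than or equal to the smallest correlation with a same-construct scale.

0

Convergent (same construct = intrinsic motivation): Scale A, Scale B.
Smallest convergent = 0.72. Discriminant |r|: 0.65, 0.67, 0.12, 0.36; count ≥ 0.72 → 0.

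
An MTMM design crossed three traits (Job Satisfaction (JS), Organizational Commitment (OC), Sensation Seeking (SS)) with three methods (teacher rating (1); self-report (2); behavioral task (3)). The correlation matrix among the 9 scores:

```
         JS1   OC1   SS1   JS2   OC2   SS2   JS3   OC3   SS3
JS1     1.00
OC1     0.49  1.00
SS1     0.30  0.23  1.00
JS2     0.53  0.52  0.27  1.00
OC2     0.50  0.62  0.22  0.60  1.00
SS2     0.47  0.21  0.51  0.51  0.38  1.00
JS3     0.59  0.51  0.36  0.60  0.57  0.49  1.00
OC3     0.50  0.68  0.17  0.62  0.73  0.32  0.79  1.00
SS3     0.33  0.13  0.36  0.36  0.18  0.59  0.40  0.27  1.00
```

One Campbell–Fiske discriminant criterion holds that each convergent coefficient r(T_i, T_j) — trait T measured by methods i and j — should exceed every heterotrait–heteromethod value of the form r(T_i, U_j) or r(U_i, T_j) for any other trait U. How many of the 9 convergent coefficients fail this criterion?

Checking each validity diagonal entry against its comparison values:
JS (methods 1·2): 0.53 vs {0.50, 0.52, 0.47, 0.27} → pass.
JS (methods 1·3): 0.59 vs {0.50, 0.51, 0.33, 0.36} → pass.
JS (methods 2·3): 0.60 vs {0.62, 0.57, 0.36, 0.49} → fail.
OC (methods 1·2): 0.62 vs {0.52, 0.50, 0.21, 0.22} → pass.
OC (methods 1·3): 0.68 vs {0.51, 0.50, 0.13, 0.17} → pass.
OC (methods 2·3): 0.73 vs {0.57, 0.62, 0.18, 0.32} → pass.
SS (methods 1·2): 0.51 vs {0.27, 0.47, 0.22, 0.21} → pass.
SS (methods 1·3): 0.36 vs {0.36, 0.33, 0.17, 0.13} → fail.
SS (methods 2·3): 0.59 vs {0.49, 0.36, 0.32, 0.18} → pass.
2 of 9 fail.

2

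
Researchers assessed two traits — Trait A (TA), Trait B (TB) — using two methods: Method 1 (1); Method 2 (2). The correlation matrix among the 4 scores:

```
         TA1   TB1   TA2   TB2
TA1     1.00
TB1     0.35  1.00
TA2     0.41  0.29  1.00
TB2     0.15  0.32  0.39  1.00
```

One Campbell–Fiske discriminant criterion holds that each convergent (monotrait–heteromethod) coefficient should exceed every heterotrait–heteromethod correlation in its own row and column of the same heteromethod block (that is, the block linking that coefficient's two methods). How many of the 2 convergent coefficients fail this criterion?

Each convergent coefficient versus the relevant comparison correlations:
TA (methods 1·2): 0.41 vs {0.15, 0.29} → pass.
TB (methods 1·2): 0.32 vs {0.29, 0.15} → pass.
0 of 2 fail.

0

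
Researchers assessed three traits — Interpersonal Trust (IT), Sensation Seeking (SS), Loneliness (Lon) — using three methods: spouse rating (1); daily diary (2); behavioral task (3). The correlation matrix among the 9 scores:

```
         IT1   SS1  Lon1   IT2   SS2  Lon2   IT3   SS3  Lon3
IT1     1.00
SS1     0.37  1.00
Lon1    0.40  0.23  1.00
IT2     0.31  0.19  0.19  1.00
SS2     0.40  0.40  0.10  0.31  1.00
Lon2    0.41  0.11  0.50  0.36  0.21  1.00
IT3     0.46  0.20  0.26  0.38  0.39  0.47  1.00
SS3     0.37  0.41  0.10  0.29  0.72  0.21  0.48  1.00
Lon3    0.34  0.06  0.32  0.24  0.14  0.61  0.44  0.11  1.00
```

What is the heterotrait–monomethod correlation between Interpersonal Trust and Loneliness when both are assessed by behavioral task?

0.44

Different traits, same method: r(IT3, Lon3) = 0.44.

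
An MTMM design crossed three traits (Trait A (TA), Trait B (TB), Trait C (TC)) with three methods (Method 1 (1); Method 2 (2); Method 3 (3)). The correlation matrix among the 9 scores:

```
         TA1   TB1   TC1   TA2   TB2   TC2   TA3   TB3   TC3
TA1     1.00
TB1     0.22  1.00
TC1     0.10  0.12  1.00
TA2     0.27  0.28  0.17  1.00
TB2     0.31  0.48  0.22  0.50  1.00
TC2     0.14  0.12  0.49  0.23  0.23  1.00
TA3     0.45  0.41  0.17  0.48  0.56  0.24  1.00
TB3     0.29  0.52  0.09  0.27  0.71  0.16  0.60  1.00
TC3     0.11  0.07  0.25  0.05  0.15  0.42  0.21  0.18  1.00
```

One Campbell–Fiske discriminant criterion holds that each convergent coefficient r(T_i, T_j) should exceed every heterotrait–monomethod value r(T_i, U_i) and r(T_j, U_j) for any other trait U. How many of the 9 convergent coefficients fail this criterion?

5

Convergent coefficients and their comparison sets:
TA (methods 1·2): 0.27 vs {0.22, 0.50, 0.10, 0.23} → fail.
TA (methods 1·3): 0.45 vs {0.22, 0.60, 0.10, 0.21} → fail.
TA (methods 2·3): 0.48 vs {0.50, 0.60, 0.23, 0.21} → fail.
TB (methods 1·2): 0.48 vs {0.22, 0.50, 0.12, 0.23} → fail.
TB (methods 1·3): 0.52 vs {0.22, 0.60, 0.12, 0.18} → fail.
TB (methods 2·3): 0.71 vs {0.50, 0.60, 0.23, 0.18} → pass.
TC (methods 1·2): 0.49 vs {0.10, 0.23, 0.12, 0.23} → pass.
TC (methods 1·3): 0.25 vs {0.10, 0.21, 0.12, 0.18} → pass.
TC (methods 2·3): 0.42 vs {0.23, 0.21, 0.23, 0.18} → pass.
5 of 9 fail.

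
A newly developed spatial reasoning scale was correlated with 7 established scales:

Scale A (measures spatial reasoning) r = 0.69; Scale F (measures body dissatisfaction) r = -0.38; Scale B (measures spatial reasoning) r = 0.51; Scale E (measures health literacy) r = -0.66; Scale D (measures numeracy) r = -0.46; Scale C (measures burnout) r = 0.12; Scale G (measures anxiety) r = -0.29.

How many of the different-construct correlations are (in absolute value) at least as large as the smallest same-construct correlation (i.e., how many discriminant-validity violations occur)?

Convergent (same construct = spatial reasoning): Scale A, Scale B.
Smallest convergent = 0.51. Discriminant |r|: 0.38, 0.66, 0.46, 0.12, 0.29; count ≥ 0.51 → 1.

1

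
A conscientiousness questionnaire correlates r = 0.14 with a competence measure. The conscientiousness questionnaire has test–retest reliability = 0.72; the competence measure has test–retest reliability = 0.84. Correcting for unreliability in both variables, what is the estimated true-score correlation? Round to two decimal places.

0.18

r_true = r_obs / √(r_xx · r_yy) = 0.14 / √(0.72 × 0.84) = 0.14 / √0.6048 = 0.14 / 0.7777 ≈ 0.18.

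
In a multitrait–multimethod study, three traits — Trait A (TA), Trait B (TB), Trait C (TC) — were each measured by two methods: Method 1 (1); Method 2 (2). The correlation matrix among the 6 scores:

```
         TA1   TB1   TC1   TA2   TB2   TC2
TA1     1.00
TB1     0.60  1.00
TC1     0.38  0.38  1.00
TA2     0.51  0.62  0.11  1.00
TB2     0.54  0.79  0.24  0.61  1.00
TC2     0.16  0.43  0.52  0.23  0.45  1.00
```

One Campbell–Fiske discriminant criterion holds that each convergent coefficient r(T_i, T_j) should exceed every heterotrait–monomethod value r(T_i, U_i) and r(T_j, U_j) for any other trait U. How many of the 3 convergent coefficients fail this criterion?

Checking each validity diagonal entry against its comparison values:
TA (methods 1·2): 0.51 vs {0.60, 0.61, 0.38, 0.23} → fail.
TB (methods 1·2): 0.79 vs {0.60, 0.61, 0.38, 0.45} → pass.
TC (methods 1·2): 0.52 vs {0.38, 0.23, 0.38, 0.45} → pass.
1 of 3 fail.

1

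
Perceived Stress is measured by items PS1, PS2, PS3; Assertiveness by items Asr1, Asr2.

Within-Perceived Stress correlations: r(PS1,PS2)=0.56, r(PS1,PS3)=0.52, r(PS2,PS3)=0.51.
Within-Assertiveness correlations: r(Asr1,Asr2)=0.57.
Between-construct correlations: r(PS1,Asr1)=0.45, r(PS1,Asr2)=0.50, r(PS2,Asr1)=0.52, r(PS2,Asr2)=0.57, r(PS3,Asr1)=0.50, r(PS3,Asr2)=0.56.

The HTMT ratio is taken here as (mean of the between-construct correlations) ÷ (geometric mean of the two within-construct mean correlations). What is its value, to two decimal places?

0.94

Mean heterotrait r = 3.10/6 = 0.5167.
Mean within-PS = 1.59/3 = 0.5300; mean within-Asr = 0.57/1 = 0.5700.
Geometric mean = √(0.5300 × 0.5700) = 0.5496.
HTMT = 0.5167 / 0.5496 = 0.94.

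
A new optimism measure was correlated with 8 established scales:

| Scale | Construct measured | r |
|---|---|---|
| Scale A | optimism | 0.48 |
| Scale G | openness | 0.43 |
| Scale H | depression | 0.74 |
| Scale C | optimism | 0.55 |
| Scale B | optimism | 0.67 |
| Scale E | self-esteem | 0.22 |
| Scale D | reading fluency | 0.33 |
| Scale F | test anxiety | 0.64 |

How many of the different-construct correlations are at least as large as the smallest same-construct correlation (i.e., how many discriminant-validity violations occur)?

2

Convergent (same construct = optimism): Scale A, Scale C, Scale B.
Smallest convergent = 0.48. Discriminant values: 0.43, 0.74, 0.22, 0.33, 0.64; count ≥ 0.48 → 2.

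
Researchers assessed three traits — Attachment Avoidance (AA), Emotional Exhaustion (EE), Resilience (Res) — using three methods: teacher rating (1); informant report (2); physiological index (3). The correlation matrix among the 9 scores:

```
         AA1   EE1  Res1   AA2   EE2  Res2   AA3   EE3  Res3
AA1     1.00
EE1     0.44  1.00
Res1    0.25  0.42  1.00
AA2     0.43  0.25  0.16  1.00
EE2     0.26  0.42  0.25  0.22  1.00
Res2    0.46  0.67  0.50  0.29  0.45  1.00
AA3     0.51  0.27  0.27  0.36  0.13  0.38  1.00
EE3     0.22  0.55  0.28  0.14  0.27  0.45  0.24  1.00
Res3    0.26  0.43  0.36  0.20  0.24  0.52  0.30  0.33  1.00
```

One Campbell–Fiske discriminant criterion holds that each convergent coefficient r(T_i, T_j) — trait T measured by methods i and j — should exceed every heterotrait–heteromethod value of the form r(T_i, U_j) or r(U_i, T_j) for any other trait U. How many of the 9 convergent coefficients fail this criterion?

6

Checking each validity diagonal entry against its comparison values:
AA (methods 1·2): 0.43 vs {0.26, 0.25, 0.46, 0.16} → fail.
AA (methods 1·3): 0.51 vs {0.22, 0.27, 0.26, 0.27} → pass.
AA (methods 2·3): 0.36 vs {0.14, 0.13, 0.20, 0.38} → fail.
EE (methods 1·2): 0.42 vs {0.25, 0.26, 0.67, 0.25} → fail.
EE (methods 1·3): 0.55 vs {0.27, 0.22, 0.43, 0.28} → pass.
EE (methods 2·3): 0.27 vs {0.13, 0.14, 0.24, 0.45} → fail.
Res (methods 1·2): 0.50 vs {0.16, 0.46, 0.25, 0.67} → fail.
Res (methods 1·3): 0.36 vs {0.27, 0.26, 0.28, 0.43} → fail.
Res (methods 2·3): 0.52 vs {0.38, 0.20, 0.45, 0.24} → pass.
6 of 9 fail.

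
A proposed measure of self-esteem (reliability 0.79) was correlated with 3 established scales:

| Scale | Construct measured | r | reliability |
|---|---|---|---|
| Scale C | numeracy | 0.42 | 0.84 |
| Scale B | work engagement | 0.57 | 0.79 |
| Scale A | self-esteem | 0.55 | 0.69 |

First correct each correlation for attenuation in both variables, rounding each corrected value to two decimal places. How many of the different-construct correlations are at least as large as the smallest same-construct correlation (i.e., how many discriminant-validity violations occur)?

Disattenuated r (r / √(r_scale · r_new)):
  Scale C (disc): 0.42 / √(0.84·0.79) = 0.52
  Scale B (disc): 0.57 / √(0.79·0.79) = 0.72
  Scale A (conv): 0.55 / √(0.69·0.79) = 0.74
Smallest convergent = 0.74. Discriminant values: 0.52, 0.72; count ≥ 0.74 → 0.

0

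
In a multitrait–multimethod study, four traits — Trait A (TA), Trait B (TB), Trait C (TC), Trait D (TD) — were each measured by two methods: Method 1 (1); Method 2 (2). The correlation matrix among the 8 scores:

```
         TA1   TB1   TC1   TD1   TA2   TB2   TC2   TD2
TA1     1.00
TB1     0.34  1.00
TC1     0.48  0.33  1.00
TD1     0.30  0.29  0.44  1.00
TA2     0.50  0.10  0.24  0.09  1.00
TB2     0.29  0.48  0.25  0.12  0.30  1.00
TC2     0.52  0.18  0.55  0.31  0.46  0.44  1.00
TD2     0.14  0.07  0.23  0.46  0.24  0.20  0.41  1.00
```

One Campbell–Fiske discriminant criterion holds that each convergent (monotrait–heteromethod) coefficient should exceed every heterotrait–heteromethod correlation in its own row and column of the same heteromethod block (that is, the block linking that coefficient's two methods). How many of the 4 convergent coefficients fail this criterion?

1

Checking each validity diagonal entry against its comparison values:
TA (methods 1·2): 0.50 vs {0.29, 0.10, 0.52, 0.24, 0.14, 0.09} → fail.
TB (methods 1·2): 0.48 vs {0.10, 0.29, 0.18, 0.25, 0.07, 0.12} → pass.
TC (methods 1·2): 0.55 vs {0.24, 0.52, 0.25, 0.18, 0.23, 0.31} → pass.
TD (methods 1·2): 0.46 vs {0.09, 0.14, 0.12, 0.07, 0.31, 0.23} → pass.
1 of 4 fail.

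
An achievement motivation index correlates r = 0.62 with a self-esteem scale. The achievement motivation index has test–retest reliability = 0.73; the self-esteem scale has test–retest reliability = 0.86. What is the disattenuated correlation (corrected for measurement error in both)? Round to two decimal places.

0.78

r_true = r_obs / √(r_xx · r_yy) = 0.62 / √(0.73 × 0.86) = 0.62 / √0.6278 = 0.62 / 0.7923 ≈ 0.78.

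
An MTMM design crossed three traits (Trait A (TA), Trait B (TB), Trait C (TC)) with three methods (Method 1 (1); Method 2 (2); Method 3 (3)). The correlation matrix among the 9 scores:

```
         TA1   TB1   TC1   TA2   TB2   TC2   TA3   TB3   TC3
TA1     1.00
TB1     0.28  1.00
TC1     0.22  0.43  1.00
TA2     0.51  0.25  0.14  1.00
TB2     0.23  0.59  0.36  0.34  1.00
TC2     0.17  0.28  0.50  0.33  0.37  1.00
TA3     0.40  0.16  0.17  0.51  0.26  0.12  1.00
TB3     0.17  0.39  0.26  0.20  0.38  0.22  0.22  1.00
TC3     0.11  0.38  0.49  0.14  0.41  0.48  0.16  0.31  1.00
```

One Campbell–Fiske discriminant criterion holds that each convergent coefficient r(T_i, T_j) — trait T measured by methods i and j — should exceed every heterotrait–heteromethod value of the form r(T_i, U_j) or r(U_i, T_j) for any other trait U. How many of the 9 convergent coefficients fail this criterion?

1

Checking each validity diagonal entry against its comparison values:
TA (methods 1·2): 0.51 vs {0.23, 0.25, 0.17, 0.14} → pass.
TA (methods 1·3): 0.40 vs {0.17, 0.16, 0.11, 0.17} → pass.
TA (methods 2·3): 0.51 vs {0.20, 0.26, 0.14, 0.12} → pass.
TB (methods 1·2): 0.59 vs {0.25, 0.23, 0.28, 0.36} → pass.
TB (methods 1·3): 0.39 vs {0.16, 0.17, 0.38, 0.26} → pass.
TB (methods 2·3): 0.38 vs {0.26, 0.20, 0.41, 0.22} → fail.
TC (methods 1·2): 0.50 vs {0.14, 0.17, 0.36, 0.28} → pass.
TC (methods 1·3): 0.49 vs {0.17, 0.11, 0.26, 0.38} → pass.
TC (methods 2·3): 0.48 vs {0.12, 0.14, 0.22, 0.41} → pass.
1 of 9 fail.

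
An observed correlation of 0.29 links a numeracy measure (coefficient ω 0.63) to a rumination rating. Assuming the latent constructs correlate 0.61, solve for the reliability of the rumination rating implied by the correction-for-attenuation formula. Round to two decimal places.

r_true = r_obs / √(r_xx · r_yy) ⇒ 0.61 = 0.29 / √(0.63 · r_yy).
√(0.63 · r_yy) = 0.29 / 0.61 = 0.4754; 0.63 · r_yy = 0.2260; r_yy = 0.2260 / 0.63 ≈ 0.36.

0.36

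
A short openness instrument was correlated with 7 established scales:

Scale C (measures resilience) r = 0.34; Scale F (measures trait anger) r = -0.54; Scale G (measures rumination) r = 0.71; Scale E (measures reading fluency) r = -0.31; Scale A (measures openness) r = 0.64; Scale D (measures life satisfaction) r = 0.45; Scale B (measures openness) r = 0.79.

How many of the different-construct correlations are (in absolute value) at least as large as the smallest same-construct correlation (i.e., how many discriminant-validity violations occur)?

Convergent (same construct = openness): Scale A, Scale B.
Smallest convergent = 0.64. Discriminant |r|: 0.34, 0.54, 0.71, 0.31, 0.45; count ≥ 0.64 → 1.

1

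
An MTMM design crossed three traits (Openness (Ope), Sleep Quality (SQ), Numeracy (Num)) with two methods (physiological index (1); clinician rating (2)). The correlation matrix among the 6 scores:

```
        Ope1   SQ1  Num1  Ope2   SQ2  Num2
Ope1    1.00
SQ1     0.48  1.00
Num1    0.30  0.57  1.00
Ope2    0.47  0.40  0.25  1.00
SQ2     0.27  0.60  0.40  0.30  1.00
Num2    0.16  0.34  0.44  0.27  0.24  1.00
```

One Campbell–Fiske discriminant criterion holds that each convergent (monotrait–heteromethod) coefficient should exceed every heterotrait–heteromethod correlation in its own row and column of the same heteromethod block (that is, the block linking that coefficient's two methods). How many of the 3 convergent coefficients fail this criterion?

0

Convergent coefficients and their comparison sets:
Ope (methods 1·2): 0.47 vs {0.27, 0.40, 0.16, 0.25} → pass.
SQ (methods 1·2): 0.60 vs {0.40, 0.27, 0.34, 0.40} → pass.
Num (methods 1·2): 0.44 vs {0.25, 0.16, 0.40, 0.34} → pass.
0 of 3 fail.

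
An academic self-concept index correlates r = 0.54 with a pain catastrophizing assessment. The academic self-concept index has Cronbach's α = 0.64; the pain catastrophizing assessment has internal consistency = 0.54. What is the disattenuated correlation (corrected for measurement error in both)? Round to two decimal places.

r_true = r_obs / √(r_xx · r_yy) = 0.54 / √(0.64 × 0.54) = 0.54 / √0.3456 = 0.54 / 0.5879 ≈ 0.92.

0.92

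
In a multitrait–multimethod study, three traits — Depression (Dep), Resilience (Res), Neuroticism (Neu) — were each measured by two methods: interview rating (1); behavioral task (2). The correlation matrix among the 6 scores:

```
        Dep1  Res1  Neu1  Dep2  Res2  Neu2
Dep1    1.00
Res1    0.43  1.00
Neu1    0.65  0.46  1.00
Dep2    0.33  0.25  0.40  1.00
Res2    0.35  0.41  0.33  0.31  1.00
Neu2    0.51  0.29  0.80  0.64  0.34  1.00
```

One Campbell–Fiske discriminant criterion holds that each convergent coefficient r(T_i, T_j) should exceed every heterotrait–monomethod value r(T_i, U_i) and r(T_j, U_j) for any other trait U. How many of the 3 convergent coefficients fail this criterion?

Checking each validity diagonal entry against its comparison values:
Dep (methods 1·2): 0.33 vs {0.43, 0.31, 0.65, 0.64} → fail.
Res (methods 1·2): 0.41 vs {0.43, 0.31, 0.46, 0.34} → fail.
Neu (methods 1·2): 0.80 vs {0.65, 0.64, 0.46, 0.34} → pass.
2 of 3 fail.

2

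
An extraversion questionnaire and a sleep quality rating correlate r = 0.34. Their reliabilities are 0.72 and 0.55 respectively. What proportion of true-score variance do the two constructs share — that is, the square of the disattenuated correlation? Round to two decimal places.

Disattenuated r = 0.34 / √(0.72 × 0.55) = 0.34 / 0.6293 = 0.5403.
Shared true-score variance = 0.5403² = 0.2919 ≈ 0.29.

0.29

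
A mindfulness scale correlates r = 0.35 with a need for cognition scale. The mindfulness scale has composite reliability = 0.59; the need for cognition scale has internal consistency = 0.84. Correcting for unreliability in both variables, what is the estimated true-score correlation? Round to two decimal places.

0.50

r_true = r_obs / √(r_xx · r_yy) = 0.35 / √(0.59 × 0.84) = 0.35 / √0.4956 = 0.35 / 0.7040 ≈ 0.50.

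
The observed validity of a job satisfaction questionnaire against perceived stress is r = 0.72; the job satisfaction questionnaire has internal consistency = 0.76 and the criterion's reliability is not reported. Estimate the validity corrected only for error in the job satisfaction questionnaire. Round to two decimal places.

Single correction: r_c = r_obs / √r_xx = 0.72 / √0.76 = 0.72 / 0.8718 ≈ 0.83.

0.83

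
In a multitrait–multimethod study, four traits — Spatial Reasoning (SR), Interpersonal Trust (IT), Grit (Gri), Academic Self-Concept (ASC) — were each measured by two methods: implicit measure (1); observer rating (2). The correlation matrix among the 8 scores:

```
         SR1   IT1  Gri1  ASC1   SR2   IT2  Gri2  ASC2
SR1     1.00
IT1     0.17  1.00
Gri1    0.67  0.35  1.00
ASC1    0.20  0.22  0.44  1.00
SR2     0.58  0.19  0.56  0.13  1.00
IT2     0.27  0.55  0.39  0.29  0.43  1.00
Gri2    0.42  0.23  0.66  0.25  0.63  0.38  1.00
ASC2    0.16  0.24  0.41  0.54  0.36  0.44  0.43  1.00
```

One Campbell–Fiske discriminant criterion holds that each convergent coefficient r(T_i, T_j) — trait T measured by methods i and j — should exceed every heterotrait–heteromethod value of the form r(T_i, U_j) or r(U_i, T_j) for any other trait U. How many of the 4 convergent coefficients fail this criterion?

Convergent coefficients and their comparison sets:
SR (methods 1·2): 0.58 vs {0.27, 0.19, 0.42, 0.56, 0.16, 0.13} → pass.
IT (methods 1·2): 0.55 vs {0.19, 0.27, 0.23, 0.39, 0.24, 0.29} → pass.
Gri (methods 1·2): 0.66 vs {0.56, 0.42, 0.39, 0.23, 0.41, 0.25} → pass.
ASC (methods 1·2): 0.54 vs {0.13, 0.16, 0.29, 0.24, 0.25, 0.41} → pass.
0 of 4 fail.

0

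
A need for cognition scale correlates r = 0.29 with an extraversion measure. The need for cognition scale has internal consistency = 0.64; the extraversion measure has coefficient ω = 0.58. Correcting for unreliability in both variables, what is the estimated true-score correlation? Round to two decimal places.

0.48

r_true = r_obs / √(r_xx · r_yy) = 0.29 / √(0.64 × 0.58) = 0.29 / √0.3712 = 0.29 / 0.6093 ≈ 0.48.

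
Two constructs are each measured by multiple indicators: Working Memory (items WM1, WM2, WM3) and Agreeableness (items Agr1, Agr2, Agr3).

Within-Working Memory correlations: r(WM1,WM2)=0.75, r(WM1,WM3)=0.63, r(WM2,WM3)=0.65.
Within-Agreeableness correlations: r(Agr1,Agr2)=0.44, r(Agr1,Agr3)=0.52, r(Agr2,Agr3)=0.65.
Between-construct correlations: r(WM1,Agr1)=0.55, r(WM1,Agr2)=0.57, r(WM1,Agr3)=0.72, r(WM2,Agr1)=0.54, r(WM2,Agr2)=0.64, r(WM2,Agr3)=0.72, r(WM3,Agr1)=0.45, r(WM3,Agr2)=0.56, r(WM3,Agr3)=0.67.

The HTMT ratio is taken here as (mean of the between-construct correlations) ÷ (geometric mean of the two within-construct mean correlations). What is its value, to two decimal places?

1.00

Mean heterotrait r = 5.42/9 = 0.6022.
Mean within-WM = 2.03/3 = 0.6767; mean within-Agr = 1.61/3 = 0.5367.
Geometric mean = √(0.6767 × 0.5367) = 0.6026.
HTMT = 0.6022 / 0.6026 = 1.00.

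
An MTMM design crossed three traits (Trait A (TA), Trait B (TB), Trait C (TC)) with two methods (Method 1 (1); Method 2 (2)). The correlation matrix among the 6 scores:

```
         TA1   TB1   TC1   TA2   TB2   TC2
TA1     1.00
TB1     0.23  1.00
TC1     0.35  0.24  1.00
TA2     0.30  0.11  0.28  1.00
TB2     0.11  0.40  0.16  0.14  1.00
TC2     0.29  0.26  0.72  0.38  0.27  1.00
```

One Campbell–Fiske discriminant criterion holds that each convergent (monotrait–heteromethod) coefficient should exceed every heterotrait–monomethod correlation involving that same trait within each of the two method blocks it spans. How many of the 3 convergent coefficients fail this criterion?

1

Checking each validity diagonal entry against its comparison values:
TA (methods 1·2): 0.30 vs {0.23, 0.14, 0.35, 0.38} → fail.
TB (methods 1·2): 0.40 vs {0.23, 0.14, 0.24, 0.27} → pass.
TC (methods 1·2): 0.72 vs {0.35, 0.38, 0.24, 0.27} → pass.
1 of 3 fail.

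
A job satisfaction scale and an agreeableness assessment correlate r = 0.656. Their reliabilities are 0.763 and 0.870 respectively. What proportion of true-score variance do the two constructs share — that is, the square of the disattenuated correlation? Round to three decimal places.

0.648

Disattenuated r = 0.656 / √(0.763 × 0.870) = 0.656 / 0.8147 = 0.8052.
Shared true-score variance = 0.8052² = 0.6483 ≈ 0.648.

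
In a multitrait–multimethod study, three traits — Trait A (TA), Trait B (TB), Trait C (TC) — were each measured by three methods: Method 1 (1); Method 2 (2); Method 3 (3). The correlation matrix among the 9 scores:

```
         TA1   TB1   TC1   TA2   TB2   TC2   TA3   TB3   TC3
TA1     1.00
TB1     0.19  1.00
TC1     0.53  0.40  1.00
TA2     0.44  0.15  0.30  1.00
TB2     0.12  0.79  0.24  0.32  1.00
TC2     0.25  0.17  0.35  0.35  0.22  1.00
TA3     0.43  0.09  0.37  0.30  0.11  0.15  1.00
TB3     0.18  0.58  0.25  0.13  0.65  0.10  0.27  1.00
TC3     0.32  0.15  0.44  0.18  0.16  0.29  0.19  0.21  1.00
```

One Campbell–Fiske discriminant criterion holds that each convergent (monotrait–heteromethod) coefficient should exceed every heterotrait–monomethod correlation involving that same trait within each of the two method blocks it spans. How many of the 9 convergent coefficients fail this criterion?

Each convergent coefficient versus the relevant comparison correlations:
TA (methods 1·2): 0.44 vs {0.19, 0.32, 0.53, 0.35} → fail.
TA (methods 1·3): 0.43 vs {0.19, 0.27, 0.53, 0.19} → fail.
TA (methods 2·3): 0.30 vs {0.32, 0.27, 0.35, 0.19} → fail.
TB (methods 1·2): 0.79 vs {0.19, 0.32, 0.40, 0.22} → pass.
TB (methods 1·3): 0.58 vs {0.19, 0.27, 0.40, 0.21} → pass.
TB (methods 2·3): 0.65 vs {0.32, 0.27, 0.22, 0.21} → pass.
TC (methods 1·2): 0.35 vs {0.53, 0.35, 0.40, 0.22} → fail.
TC (methods 1·3): 0.44 vs {0.53, 0.19, 0.40, 0.21} → fail.
TC (methods 2·3): 0.29 vs {0.35, 0.19, 0.22, 0.21} → fail.
6 of 9 fail.

6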